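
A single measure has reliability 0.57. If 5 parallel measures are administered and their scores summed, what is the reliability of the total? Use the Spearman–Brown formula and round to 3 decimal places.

0.869

ρ_k = kρ / (1 + (k−1)ρ) = 5·0.57 / (1 + 4·0.57) = 2.850 / 3.280 = 0.869.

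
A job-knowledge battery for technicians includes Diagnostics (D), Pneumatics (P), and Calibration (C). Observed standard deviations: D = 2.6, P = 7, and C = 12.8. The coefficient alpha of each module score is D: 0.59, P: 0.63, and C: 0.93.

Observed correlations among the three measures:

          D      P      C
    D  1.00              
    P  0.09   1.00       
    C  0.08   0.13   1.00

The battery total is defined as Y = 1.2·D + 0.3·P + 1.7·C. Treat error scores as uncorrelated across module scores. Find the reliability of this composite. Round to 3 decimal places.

Var(Y) = 1.2²·2.6² + 0.3²·7² + 1.7²·12.8² + 2·[0.36·2.6·7·0.09 + 2.04·2.6·12.8·0.08 + 0.51·7·12.8·0.13] = 487.642 + 23.9229 = 511.565.
With uncorrelated errors the cross-covariances are all true-score covariance, so they carry over unchanged; only the diagonal terms shrink to ρᵢσᵢ².
True-score variance = [1.2²·2.6²·0.59 + 0.3²·7²·0.63 + 1.7²·12.8²·0.93] + 23.9229 = 448.874 + 23.9229 = 472.797.
Reliability = 472.797 / 511.565 = 0.924.

0.924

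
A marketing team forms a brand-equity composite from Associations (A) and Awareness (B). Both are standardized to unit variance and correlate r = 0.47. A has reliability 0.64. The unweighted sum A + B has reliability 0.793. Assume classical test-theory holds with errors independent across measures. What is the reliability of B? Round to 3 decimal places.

Var(A+B) = 2 + 2·0.47 = 2.940.
True-score variance = ρ_A + ρ_B + 2·0.47, so 0.793 = (0.64 + ρ_B + 0.94) / 2.940.
ρ_B = 0.793·2.940 − 0.64 − 0.94 = 0.751.

0.751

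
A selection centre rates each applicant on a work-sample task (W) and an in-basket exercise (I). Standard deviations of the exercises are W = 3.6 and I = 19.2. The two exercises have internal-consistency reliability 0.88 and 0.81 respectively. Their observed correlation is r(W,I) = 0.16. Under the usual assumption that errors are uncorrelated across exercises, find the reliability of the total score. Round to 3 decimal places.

Var(W+I) = 3.6² + 19.2² + 2·[3.6·19.2·0.16] = 381.6 + 22.1184 = 403.718.
Because errors are independent across components, Cov(Tᵢ,Tⱼ) = Cov(Xᵢ,Xⱼ); the off-diagonal part of the true-score variance is the same as above.
True-score variance = [3.6²·0.88 + 19.2²·0.81] + 22.1184 = 310.003 + 22.1184 = 332.122.
Reliability = 332.122 / 403.718 = 0.823.

0.823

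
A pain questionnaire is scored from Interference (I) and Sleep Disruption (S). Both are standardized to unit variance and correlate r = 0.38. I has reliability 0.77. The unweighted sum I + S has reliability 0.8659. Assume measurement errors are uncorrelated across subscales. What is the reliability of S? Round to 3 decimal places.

Var(I+S) = 2 + 2·0.38 = 2.760.
True-score variance = ρ_I + ρ_S + 2·0.38, so 0.8659 = (0.77 + ρ_S + 0.76) / 2.760.
ρ_S = 0.8659·2.760 − 0.77 − 0.76 = 0.860.

0.860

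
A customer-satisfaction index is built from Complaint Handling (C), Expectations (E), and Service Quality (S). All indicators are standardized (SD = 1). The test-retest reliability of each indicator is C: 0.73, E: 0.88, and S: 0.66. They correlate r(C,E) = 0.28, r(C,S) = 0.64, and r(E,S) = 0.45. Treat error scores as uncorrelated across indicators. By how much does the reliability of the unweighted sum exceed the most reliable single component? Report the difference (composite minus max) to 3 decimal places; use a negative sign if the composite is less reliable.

-0.007

Var(sum) = 3 + 2.74 = 5.74; true-score variance = 2.27 + 2.74 = 5.01; composite reliability = 0.8728.
Max component reliability = 0.8800.
Difference = 0.8728 − 0.8800 = -0.007.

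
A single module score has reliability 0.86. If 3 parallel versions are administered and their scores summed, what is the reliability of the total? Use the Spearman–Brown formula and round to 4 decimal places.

ρ_k = kρ / (1 + (k−1)ρ) = 3·0.86 / (1 + 2·0.86) = 2.580 / 2.720 = 0.9485.

0.9485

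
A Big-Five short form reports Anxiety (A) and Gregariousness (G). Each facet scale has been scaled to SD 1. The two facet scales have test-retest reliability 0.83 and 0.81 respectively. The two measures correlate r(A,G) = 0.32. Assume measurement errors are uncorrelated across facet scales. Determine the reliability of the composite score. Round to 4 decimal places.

0.8636

Var(A+G) = 2 + 2·[0.32] = 2 + 0.64 = 2.64.
Under uncorrelated errors the observed covariances equal the true-score covariances, so only the own-variance terms attenuate.
True-score variance = [0.83 + 0.81] + 0.64 = 1.64 + 0.64 = 2.28.
Reliability = 2.28 / 2.64 = 0.8636.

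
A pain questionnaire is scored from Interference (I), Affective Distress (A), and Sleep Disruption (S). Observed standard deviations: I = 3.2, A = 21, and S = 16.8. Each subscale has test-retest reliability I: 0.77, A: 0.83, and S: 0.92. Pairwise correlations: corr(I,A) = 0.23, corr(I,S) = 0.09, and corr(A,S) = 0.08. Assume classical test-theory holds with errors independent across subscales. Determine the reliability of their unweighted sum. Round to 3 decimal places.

0.880

Var(I+A+S) = 3.2² + 21² + 16.8² + 2·[3.2·21·0.23 + 3.2·16.8·0.09 + 21·16.8·0.08] = 733.48 + 97.0368 = 830.517.
Because errors are independent across components, Cov(Tᵢ,Tⱼ) = Cov(Xᵢ,Xⱼ); the off-diagonal part of the true-score variance is the same as above.
True-score variance = [3.2²·0.77 + 21²·0.83 + 16.8²·0.92] + 97.0368 = 633.576 + 97.0368 = 730.612.
Reliability = 730.612 / 830.517 = 0.880.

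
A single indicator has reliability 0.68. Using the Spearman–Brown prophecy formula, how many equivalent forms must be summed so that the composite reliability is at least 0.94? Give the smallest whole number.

k ≥ ρ*(1−ρ₁)/(ρ₁(1−ρ*)) = 0.94·0.32 / (0.68·0.06) = 7.373.
Smallest integer k = 8.

8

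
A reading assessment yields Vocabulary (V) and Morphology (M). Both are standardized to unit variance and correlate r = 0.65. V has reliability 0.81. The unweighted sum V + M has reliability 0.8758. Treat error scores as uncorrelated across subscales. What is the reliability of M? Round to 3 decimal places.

Var(V+M) = 2 + 2·0.65 = 3.300.
True-score variance = ρ_V + ρ_M + 2·0.65, so 0.8758 = (0.81 + ρ_M + 1.30) / 3.300.
ρ_M = 0.8758·3.300 − 0.81 − 1.30 = 0.780.

0.780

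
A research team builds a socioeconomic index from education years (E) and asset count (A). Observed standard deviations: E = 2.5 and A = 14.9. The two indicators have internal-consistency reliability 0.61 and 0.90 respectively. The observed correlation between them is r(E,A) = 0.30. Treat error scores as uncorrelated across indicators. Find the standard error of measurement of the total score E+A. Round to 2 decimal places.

Var(total) = 228.26 + 22.35 = 250.61.
True-score variance = 203.622 + 22.35 = 225.972, so reliability = 0.9017.
Error variance = 250.61 − 225.972 = 24.6385; SEM = √24.6385 = 4.96.

4.96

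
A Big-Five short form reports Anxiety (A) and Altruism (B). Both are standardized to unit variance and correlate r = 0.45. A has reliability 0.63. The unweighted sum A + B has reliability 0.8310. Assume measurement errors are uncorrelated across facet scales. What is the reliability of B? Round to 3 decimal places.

Var(A+B) = 2 + 2·0.45 = 2.900.
True-score variance = ρ_A + ρ_B + 2·0.45, so 0.8310 = (0.63 + ρ_B + 0.90) / 2.900.
ρ_B = 0.8310·2.900 − 0.63 − 0.90 = 0.880.

0.880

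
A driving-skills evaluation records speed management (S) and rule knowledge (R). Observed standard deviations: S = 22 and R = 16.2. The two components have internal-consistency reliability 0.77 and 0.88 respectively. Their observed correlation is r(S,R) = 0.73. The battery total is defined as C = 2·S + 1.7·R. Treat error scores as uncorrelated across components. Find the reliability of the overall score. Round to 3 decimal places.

Var(C) = 2²·22² + 1.7²·16.2² + 2·[3.4·22·16.2·0.73] = 2694.45 + 1769.17 = 4463.62.
Under uncorrelated errors the observed covariances equal the true-score covariances, so only the own-variance terms attenuate.
True-score variance = [2²·22²·0.77 + 1.7²·16.2²·0.88] + 1769.17 = 2158.16 + 1769.17 = 3927.33.
Reliability = 3927.33 / 4463.62 = 0.880.

0.880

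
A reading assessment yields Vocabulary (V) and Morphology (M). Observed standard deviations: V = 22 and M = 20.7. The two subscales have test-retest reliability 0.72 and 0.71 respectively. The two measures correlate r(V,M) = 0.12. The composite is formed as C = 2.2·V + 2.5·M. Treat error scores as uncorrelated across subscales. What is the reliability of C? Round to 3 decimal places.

Var(C) = 2.2²·22² + 2.5²·20.7² + 2·[5.5·22·20.7·0.12] = 5020.62 + 601.128 = 5621.75.
With uncorrelated errors the cross-covariances are all true-score covariance, so they carry over unchanged; only the diagonal terms shrink to ρᵢσᵢ².
True-score variance = [2.2²·22²·0.72 + 2.5²·20.7²·0.71] + 601.128 = 3588.07 + 601.128 = 4189.2.
Reliability = 4189.2 / 5621.75 = 0.745.

0.745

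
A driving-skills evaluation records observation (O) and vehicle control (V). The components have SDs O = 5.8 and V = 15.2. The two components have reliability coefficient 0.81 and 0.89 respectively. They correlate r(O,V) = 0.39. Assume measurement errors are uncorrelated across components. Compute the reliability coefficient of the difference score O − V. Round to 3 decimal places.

Var(O−V) = 5.8² + 15.2² − 2·5.8·15.2·0.39 = 264.68 − 68.7648 = 195.915.
Because errors are independent across components, Cov(Tᵢ,Tⱼ) = Cov(Xᵢ,Xⱼ); the off-diagonal part of the true-score variance is the same as above.
True-score variance = [5.8²·0.81 + 15.2²·0.89] − 68.7648 = 232.874 − 68.7648 = 164.109.
Reliability = 164.109 / 195.915 = 0.838.

0.838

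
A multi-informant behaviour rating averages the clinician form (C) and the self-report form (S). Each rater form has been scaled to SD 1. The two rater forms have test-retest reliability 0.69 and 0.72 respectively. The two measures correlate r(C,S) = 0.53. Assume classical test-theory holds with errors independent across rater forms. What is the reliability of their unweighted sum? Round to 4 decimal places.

Var(C+S) = 2 + 2·[0.53] = 2 + 1.06 = 3.06.
With uncorrelated errors the cross-covariances are all true-score covariance, so they carry over unchanged; only the diagonal terms shrink to ρᵢσᵢ².
True-score variance = [0.69 + 0.72] + 1.06 = 1.41 + 1.06 = 2.47.
Reliability = 2.47 / 3.06 = 0.8072.

0.8072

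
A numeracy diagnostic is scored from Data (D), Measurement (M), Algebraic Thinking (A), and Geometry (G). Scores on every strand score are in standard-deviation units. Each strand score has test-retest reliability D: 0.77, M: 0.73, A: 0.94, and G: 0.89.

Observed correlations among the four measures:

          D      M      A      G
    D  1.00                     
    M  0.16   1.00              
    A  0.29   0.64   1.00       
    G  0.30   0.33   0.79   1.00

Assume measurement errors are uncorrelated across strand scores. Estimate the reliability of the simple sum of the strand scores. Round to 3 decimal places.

Var(D+M+A+G) = 4 + 2·[0.16 + 0.29 + 0.30 + 0.64 + 0.33 + 0.79] = 4 + 5.02 = 9.02.
Because errors are independent across components, Cov(Tᵢ,Tⱼ) = Cov(Xᵢ,Xⱼ); the off-diagonal part of the true-score variance is the same as above.
True-score variance = [0.77 + 0.73 + 0.94 + 0.89] + 5.02 = 3.33 + 5.02 = 8.35.
Reliability = 8.35 / 9.02 = 0.926.

0.926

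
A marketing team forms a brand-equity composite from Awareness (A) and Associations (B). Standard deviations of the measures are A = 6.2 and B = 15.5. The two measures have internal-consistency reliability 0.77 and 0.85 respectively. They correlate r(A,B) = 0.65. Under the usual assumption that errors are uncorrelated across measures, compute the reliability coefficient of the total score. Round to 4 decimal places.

Var(A+B) = 6.2² + 15.5² + 2·[6.2·15.5·0.65] = 278.69 + 124.93 = 403.62.
Under uncorrelated errors the observed covariances equal the true-score covariances, so only the own-variance terms attenuate.
True-score variance = [6.2²·0.77 + 15.5²·0.85] + 124.93 = 233.811 + 124.93 = 358.741.
Reliability = 358.741 / 403.62 = 0.8888.

0.8888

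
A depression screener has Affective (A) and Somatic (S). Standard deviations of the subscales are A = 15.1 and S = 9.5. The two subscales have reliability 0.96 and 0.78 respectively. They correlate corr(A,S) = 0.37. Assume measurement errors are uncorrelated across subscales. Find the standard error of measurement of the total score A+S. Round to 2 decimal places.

Var(total) = 318.26 + 106.153 = 424.413.
True-score variance = 289.285 + 106.153 = 395.438, so reliability = 0.9317.
Error variance = 424.413 − 395.438 = 28.9754; SEM = √28.9754 = 5.38.

5.38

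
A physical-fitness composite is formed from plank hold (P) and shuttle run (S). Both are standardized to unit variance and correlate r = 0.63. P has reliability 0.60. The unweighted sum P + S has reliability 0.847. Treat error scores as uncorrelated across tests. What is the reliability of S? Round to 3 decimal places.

0.901

Var(P+S) = 2 + 2·0.63 = 3.260.
True-score variance = ρ_P + ρ_S + 2·0.63, so 0.847 = (0.60 + ρ_S + 1.26) / 3.260.
ρ_S = 0.847·3.260 − 0.60 − 1.26 = 0.901.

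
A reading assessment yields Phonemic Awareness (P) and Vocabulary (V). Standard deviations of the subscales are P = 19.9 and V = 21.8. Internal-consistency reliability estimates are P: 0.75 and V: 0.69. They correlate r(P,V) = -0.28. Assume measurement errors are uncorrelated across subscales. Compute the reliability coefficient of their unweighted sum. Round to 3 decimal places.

0.608

Var(P+V) = 19.9² + 21.8² + 2·[19.9·21.8·(-0.28)] = 871.25 − 242.939 = 628.311.
Under uncorrelated errors the observed covariances equal the true-score covariances, so only the own-variance terms attenuate.
True-score variance = [19.9²·0.75 + 21.8²·0.69] − 242.939 = 624.923 − 242.939 = 381.984.
Reliability = 381.984 / 628.311 = 0.608.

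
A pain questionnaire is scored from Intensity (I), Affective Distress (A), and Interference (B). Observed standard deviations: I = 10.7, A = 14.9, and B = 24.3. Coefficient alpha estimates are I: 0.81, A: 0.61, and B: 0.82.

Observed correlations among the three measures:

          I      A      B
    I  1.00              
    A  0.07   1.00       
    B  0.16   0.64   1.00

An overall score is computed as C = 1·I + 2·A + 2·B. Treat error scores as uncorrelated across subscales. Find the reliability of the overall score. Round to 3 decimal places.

Var(C) = 10.7² + 2²·14.9² + 2²·24.3² + 2·[2·10.7·14.9·0.07 + 2·10.7·24.3·0.16 + 4·14.9·24.3·0.64] = 3364.49 + 2064.85 = 5429.34.
Because errors are independent across components, Cov(Tᵢ,Tⱼ) = Cov(Xᵢ,Xⱼ); the off-diagonal part of the true-score variance is the same as above.
True-score variance = [10.7²·0.81 + 2²·14.9²·0.61 + 2²·24.3²·0.82] + 2064.85 = 2571.25 + 2064.85 = 4636.09.
Reliability = 4636.09 / 5429.34 = 0.854.

0.854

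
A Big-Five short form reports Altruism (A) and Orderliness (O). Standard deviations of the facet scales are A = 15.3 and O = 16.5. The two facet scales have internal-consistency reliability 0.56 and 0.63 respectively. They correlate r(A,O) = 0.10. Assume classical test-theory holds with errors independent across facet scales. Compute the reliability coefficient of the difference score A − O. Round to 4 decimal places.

Var(A−O) = 15.3² + 16.5² − 2·15.3·16.5·0.10 = 506.34 − 50.49 = 455.85.
With uncorrelated errors the cross-covariances are all true-score covariance, so they carry over unchanged; only the diagonal terms shrink to ρᵢσᵢ².
True-score variance = [15.3²·0.56 + 16.5²·0.63] − 50.49 = 302.608 − 50.49 = 252.118.
Reliability = 252.118 / 455.85 = 0.5531.

0.5531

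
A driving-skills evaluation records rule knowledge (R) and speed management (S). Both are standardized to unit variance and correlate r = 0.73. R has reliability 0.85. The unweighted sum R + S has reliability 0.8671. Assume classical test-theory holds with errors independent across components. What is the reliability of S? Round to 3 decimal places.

Var(R+S) = 2 + 2·0.73 = 3.460.
True-score variance = ρ_R + ρ_S + 2·0.73, so 0.8671 = (0.85 + ρ_S + 1.46) / 3.460.
ρ_S = 0.8671·3.460 − 0.85 − 1.46 = 0.690.

0.690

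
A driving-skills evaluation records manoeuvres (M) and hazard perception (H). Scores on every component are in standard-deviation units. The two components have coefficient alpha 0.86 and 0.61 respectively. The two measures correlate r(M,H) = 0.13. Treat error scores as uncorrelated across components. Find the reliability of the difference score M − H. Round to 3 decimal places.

Var(M−H) = 1 + 1 − 2·0.13 = 2 − 0.26 = 1.74.
Because errors are independent across components, Cov(Tᵢ,Tⱼ) = Cov(Xᵢ,Xⱼ); the off-diagonal part of the true-score variance is the same as above.
True-score variance = [0.86 + 0.61] − 0.26 = 1.47 − 0.26 = 1.21.
Reliability = 1.21 / 1.74 = 0.695.

0.695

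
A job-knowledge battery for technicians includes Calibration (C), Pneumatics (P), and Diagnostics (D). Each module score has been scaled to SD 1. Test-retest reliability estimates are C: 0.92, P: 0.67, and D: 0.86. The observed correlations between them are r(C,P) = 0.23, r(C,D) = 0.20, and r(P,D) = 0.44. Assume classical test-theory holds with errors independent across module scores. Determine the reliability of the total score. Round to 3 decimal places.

0.884

Var(C+P+D) = 3 + 2·[0.23 + 0.20 + 0.44] = 3 + 1.74 = 4.74.
With uncorrelated errors the cross-covariances are all true-score covariance, so they carry over unchanged; only the diagonal terms shrink to ρᵢσᵢ².
True-score variance = [0.92 + 0.67 + 0.86] + 1.74 = 2.45 + 1.74 = 4.19.
Reliability = 4.19 / 4.74 = 0.884.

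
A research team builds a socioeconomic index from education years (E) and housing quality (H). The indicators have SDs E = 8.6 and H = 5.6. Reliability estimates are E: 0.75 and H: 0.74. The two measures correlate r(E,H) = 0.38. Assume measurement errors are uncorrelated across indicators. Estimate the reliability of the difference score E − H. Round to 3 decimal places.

0.612

Var(E−H) = 8.6² + 5.6² − 2·8.6·5.6·0.38 = 105.32 − 36.6016 = 68.7184.
Because errors are independent across components, Cov(Tᵢ,Tⱼ) = Cov(Xᵢ,Xⱼ); the off-diagonal part of the true-score variance is the same as above.
True-score variance = [8.6²·0.75 + 5.6²·0.74] − 36.6016 = 78.6764 − 36.6016 = 42.0748.
Reliability = 42.0748 / 68.7184 = 0.612.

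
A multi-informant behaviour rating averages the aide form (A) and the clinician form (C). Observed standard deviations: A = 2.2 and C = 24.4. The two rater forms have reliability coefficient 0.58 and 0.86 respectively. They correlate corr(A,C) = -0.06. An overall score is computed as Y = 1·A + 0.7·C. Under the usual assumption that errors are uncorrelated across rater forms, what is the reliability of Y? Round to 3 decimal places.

Var(Y) = 2.2² + 0.7²·24.4² + 2·[0.7·2.2·24.4·(-0.06)] = 296.566 − 4.50912 = 292.057.
With uncorrelated errors the cross-covariances are all true-score covariance, so they carry over unchanged; only the diagonal terms shrink to ρᵢσᵢ².
True-score variance = [2.2²·0.58 + 0.7²·24.4²·0.86] − 4.50912 = 253.692 − 4.50912 = 249.183.
Reliability = 249.183 / 292.057 = 0.853.

0.853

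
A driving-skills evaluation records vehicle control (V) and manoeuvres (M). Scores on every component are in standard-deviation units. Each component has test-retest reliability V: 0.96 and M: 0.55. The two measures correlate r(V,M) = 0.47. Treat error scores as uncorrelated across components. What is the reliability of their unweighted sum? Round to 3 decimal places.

0.833

Var(V+M) = 2 + 2·[0.47] = 2 + 0.94 = 2.94.
Because errors are independent across components, Cov(Tᵢ,Tⱼ) = Cov(Xᵢ,Xⱼ); the off-diagonal part of the true-score variance is the same as above.
True-score variance = [0.96 + 0.55] + 0.94 = 1.51 + 0.94 = 2.45.
Reliability = 2.45 / 2.94 = 0.833.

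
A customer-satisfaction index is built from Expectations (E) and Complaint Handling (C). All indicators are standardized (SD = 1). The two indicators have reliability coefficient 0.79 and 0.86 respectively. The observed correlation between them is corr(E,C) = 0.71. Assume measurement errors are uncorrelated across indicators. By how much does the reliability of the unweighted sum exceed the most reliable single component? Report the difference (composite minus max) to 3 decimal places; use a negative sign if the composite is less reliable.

Var(sum) = 2 + 1.42 = 3.42; true-score variance = 1.65 + 1.42 = 3.07; composite reliability = 0.8977.
Max component reliability = 0.8600.
Difference = 0.8977 − 0.8600 = 0.038.

0.038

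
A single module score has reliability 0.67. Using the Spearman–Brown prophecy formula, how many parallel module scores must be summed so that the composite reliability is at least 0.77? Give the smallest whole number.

k ≥ ρ*(1−ρ₁)/(ρ₁(1−ρ*)) = 0.77·0.33 / (0.67·0.23) = 1.649.
Smallest integer k = 2.

2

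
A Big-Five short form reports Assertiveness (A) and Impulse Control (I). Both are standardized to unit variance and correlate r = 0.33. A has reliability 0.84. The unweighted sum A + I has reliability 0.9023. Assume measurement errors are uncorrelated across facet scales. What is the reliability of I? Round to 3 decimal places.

0.900

Var(A+I) = 2 + 2·0.33 = 2.660.
True-score variance = ρ_A + ρ_I + 2·0.33, so 0.9023 = (0.84 + ρ_I + 0.66) / 2.660.
ρ_I = 0.9023·2.660 − 0.84 − 0.66 = 0.900.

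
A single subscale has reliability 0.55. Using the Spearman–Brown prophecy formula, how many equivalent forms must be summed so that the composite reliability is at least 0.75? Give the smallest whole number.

3

k ≥ ρ*(1−ρ₁)/(ρ₁(1−ρ*)) = 0.75·0.45 / (0.55·0.25) = 2.455.
Smallest integer k = 3.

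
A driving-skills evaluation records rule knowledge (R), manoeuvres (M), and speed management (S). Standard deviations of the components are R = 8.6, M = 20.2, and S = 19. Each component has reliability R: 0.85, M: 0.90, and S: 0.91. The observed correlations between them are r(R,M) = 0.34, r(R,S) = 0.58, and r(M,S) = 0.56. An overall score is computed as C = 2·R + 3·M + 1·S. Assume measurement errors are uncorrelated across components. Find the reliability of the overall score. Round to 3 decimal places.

0.934

Var(C) = 2²·8.6² + 3²·20.2² + 19² + 2·[6·8.6·20.2·0.34 + 2·8.6·19·0.58 + 3·20.2·19·0.56] = 4329.2 + 2377.43 = 6706.63.
Because errors are independent across components, Cov(Tᵢ,Tⱼ) = Cov(Xᵢ,Xⱼ); the off-diagonal part of the true-score variance is the same as above.
True-score variance = [2²·8.6²·0.85 + 3²·20.2²·0.90 + 19²·0.91] + 2377.43 = 3885.1 + 2377.43 = 6262.53.
Reliability = 6262.53 / 6706.63 = 0.934.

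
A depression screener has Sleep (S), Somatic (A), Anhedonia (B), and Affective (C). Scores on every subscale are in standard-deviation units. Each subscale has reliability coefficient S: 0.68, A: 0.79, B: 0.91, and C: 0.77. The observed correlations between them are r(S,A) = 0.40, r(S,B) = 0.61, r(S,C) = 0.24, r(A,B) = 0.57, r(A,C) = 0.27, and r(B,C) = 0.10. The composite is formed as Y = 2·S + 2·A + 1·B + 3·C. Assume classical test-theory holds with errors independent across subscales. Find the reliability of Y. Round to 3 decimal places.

0.869

Var(Y) = 2² + 2² + 1 + 3² + 2·[4·0.40 + 2·0.61 + 6·0.24 + 2·0.57 + 6·0.27 + 3·0.10] = 18 + 14.64 = 32.64.
Under uncorrelated errors the observed covariances equal the true-score covariances, so only the own-variance terms attenuate.
True-score variance = [2²·0.68 + 2²·0.79 + 0.91 + 3²·0.77] + 14.64 = 13.72 + 14.64 = 28.36.
Reliability = 28.36 / 32.64 = 0.869.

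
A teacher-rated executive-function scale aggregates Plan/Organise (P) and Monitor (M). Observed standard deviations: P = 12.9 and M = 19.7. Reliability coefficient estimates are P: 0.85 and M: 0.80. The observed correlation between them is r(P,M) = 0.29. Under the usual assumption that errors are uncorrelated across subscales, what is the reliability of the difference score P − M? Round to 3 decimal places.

0.748

Var(P−M) = 12.9² + 19.7² − 2·12.9·19.7·0.29 = 554.5 − 147.395 = 407.105.
Because errors are independent across components, Cov(Tᵢ,Tⱼ) = Cov(Xᵢ,Xⱼ); the off-diagonal part of the true-score variance is the same as above.
True-score variance = [12.9²·0.85 + 19.7²·0.80] − 147.395 = 451.92 − 147.395 = 304.525.
Reliability = 304.525 / 407.105 = 0.748.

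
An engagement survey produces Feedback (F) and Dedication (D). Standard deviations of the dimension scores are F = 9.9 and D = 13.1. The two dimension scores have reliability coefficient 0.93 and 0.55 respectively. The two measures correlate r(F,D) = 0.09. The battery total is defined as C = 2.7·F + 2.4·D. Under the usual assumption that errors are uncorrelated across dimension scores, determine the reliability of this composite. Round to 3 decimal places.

Var(C) = 2.7²·9.9² + 2.4²·13.1² + 2·[6.48·9.9·13.1·0.09] = 1702.97 + 151.27 = 1854.24.
Because errors are independent across components, Cov(Tᵢ,Tⱼ) = Cov(Xᵢ,Xⱼ); the off-diagonal part of the true-score variance is the same as above.
True-score variance = [2.7²·9.9²·0.93 + 2.4²·13.1²·0.55] + 151.27 = 1208.14 + 151.27 = 1359.41.
Reliability = 1359.41 / 1854.24 = 0.733.

0.733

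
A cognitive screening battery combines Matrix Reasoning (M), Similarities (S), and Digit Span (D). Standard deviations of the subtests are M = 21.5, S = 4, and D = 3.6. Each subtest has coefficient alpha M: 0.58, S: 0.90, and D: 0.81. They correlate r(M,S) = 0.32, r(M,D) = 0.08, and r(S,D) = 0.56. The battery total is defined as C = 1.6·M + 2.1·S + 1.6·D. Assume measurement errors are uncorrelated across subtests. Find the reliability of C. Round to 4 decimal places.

Var(C) = 1.6²·21.5² + 2.1²·4² + 1.6²·3.6² + 2·[3.36·21.5·4·0.32 + 2.56·21.5·3.6·0.08 + 3.36·4·3.6·0.56] = 1287.1 + 270.828 = 1557.93.
With uncorrelated errors the cross-covariances are all true-score covariance, so they carry over unchanged; only the diagonal terms shrink to ρᵢσᵢ².
True-score variance = [1.6²·21.5²·0.58 + 2.1²·4²·0.90 + 1.6²·3.6²·0.81] + 270.828 = 776.727 + 270.828 = 1047.55.
Reliability = 1047.55 / 1557.93 = 0.6724.

0.6724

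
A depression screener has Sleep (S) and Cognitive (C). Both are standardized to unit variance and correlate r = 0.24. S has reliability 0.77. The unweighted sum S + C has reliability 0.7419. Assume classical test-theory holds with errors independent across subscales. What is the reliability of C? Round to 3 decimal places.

Var(S+C) = 2 + 2·0.24 = 2.480.
True-score variance = ρ_S + ρ_C + 2·0.24, so 0.7419 = (0.77 + ρ_C + 0.48) / 2.480.
ρ_C = 0.7419·2.480 − 0.77 − 0.48 = 0.590.

0.590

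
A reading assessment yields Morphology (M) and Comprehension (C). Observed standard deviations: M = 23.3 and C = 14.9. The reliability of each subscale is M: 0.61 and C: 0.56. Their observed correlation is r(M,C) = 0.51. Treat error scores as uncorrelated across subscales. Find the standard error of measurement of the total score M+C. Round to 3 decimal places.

17.590

Var(total) = 764.9 + 354.113 = 1119.01.
True-score variance = 455.488 + 354.113 = 809.602, so reliability = 0.7235.
Error variance = 1119.01 − 809.602 = 309.412; SEM = √309.412 = 17.590.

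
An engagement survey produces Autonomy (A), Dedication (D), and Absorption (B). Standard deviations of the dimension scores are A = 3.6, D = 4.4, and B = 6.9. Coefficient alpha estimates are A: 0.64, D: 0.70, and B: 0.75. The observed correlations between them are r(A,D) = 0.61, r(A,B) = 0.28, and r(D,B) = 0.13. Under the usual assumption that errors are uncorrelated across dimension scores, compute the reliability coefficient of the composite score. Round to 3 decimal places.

Var(A+D+B) = 3.6² + 4.4² + 6.9² + 2·[3.6·4.4·0.61 + 3.6·6.9·0.28 + 4.4·6.9·0.13] = 79.93 + 41.1288 = 121.059.
Under uncorrelated errors the observed covariances equal the true-score covariances, so only the own-variance terms attenuate.
True-score variance = [3.6²·0.64 + 4.4²·0.70 + 6.9²·0.75] + 41.1288 = 57.5539 + 41.1288 = 98.6827.
Reliability = 98.6827 / 121.059 = 0.815.

0.815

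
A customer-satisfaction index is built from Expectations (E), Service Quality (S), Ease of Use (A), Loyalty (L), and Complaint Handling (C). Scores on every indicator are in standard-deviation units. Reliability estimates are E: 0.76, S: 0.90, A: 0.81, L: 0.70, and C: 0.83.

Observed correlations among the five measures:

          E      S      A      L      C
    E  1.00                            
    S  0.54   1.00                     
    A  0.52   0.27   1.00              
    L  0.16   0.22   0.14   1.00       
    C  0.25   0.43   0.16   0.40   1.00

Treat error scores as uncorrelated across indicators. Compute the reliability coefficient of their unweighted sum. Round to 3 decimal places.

0.911

Var(E+S+A+L+C) = 5 + 2·[0.54 + 0.52 + 0.16 + 0.25 + 0.27 + 0.22 + 0.43 + 0.14 + 0.16 + 0.40] = 5 + 6.18 = 11.18.
With uncorrelated errors the cross-covariances are all true-score covariance, so they carry over unchanged; only the diagonal terms shrink to ρᵢσᵢ².
True-score variance = [0.76 + 0.90 + 0.81 + 0.70 + 0.83] + 6.18 = 4 + 6.18 = 10.18.
Reliability = 10.18 / 11.18 = 0.911.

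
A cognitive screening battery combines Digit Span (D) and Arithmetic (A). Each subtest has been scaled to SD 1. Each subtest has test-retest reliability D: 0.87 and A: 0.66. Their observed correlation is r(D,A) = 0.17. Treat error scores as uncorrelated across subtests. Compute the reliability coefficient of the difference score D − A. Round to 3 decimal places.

0.717

Var(D−A) = 1 + 1 − 2·0.17 = 2 − 0.34 = 1.66.
Under uncorrelated errors the observed covariances equal the true-score covariances, so only the own-variance terms attenuate.
True-score variance = [0.87 + 0.66] − 0.34 = 1.53 − 0.34 = 1.19.
Reliability = 1.19 / 1.66 = 0.717.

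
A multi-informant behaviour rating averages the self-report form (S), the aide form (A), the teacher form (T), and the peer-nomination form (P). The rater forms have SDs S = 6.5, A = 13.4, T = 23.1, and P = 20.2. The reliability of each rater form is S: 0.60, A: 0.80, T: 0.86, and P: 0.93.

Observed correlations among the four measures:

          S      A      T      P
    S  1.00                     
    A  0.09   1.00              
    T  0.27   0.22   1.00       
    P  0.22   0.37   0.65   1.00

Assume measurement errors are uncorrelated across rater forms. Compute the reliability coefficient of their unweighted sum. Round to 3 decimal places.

0.931

Var(S+A+T+P) = 6.5² + 13.4² + 23.1² + 20.2² + 2·[6.5·13.4·0.09 + 6.5·23.1·0.27 + 6.5·20.2·0.22 + 13.4·23.1·0.22 + 13.4·20.2·0.37 + 23.1·20.2·0.65] = 1163.46 + 1097.64 = 2261.1.
With uncorrelated errors the cross-covariances are all true-score covariance, so they carry over unchanged; only the diagonal terms shrink to ρᵢσᵢ².
True-score variance = [6.5²·0.60 + 13.4²·0.80 + 23.1²·0.86 + 20.2²·0.93] + 1097.64 = 1007.38 + 1097.64 = 2105.02.
Reliability = 2105.02 / 2261.1 = 0.931.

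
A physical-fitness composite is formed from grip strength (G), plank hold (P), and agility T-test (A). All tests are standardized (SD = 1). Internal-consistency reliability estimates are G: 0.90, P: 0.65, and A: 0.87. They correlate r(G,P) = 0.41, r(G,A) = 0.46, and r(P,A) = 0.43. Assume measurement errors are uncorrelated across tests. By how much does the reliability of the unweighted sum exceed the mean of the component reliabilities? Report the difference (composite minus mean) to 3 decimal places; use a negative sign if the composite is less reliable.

0.090

Var(sum) = 3 + 2.6 = 5.6; true-score variance = 2.42 + 2.6 = 5.02; composite reliability = 0.8964.
Mean component reliability = 0.8067.
Difference = 0.8964 − 0.8067 = 0.090.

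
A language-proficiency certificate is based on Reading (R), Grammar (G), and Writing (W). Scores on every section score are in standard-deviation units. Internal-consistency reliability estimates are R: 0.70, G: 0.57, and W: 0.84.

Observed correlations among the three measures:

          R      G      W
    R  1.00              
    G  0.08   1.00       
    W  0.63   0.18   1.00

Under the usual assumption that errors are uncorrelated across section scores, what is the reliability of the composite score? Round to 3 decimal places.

0.814

Var(R+G+W) = 3 + 2·[0.08 + 0.63 + 0.18] = 3 + 1.78 = 4.78.
Under uncorrelated errors the observed covariances equal the true-score covariances, so only the own-variance terms attenuate.
True-score variance = [0.70 + 0.57 + 0.84] + 1.78 = 2.11 + 1.78 = 3.89.
Reliability = 3.89 / 4.78 = 0.814.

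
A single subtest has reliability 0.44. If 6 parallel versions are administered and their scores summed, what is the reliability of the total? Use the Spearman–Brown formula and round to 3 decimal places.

ρ_k = kρ / (1 + (k−1)ρ) = 6·0.44 / (1 + 5·0.44) = 2.640 / 3.200 = 0.825.

0.825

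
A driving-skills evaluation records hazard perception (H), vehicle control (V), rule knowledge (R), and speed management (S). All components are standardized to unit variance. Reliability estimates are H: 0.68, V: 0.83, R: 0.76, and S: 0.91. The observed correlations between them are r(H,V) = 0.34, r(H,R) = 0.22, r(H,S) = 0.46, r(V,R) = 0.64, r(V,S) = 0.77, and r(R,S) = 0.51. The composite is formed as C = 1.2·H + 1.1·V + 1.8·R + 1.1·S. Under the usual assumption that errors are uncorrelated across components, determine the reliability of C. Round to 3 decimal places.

0.906

Var(C) = 1.2² + 1.1² + 1.8² + 1.1² + 2·[1.32·0.34 + 2.16·0.22 + 1.32·0.46 + 1.98·0.64 + 1.21·0.77 + 1.98·0.51] = 7.1 + 9.4798 = 16.5798.
Under uncorrelated errors the observed covariances equal the true-score covariances, so only the own-variance terms attenuate.
True-score variance = [1.2²·0.68 + 1.1²·0.83 + 1.8²·0.76 + 1.1²·0.91] + 9.4798 = 5.547 + 9.4798 = 15.0268.
Reliability = 15.0268 / 16.5798 = 0.906.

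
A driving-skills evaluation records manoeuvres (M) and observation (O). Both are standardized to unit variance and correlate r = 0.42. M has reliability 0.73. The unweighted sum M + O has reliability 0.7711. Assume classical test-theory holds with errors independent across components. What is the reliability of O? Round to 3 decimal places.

Var(M+O) = 2 + 2·0.42 = 2.840.
True-score variance = ρ_M + ρ_O + 2·0.42, so 0.7711 = (0.73 + ρ_O + 0.84) / 2.840.
ρ_O = 0.7711·2.840 − 0.73 − 0.84 = 0.620.

0.620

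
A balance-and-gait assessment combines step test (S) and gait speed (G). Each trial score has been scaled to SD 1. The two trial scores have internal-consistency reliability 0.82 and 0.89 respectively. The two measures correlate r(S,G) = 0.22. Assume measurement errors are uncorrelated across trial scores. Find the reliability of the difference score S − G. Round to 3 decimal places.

Var(S−G) = 1 + 1 − 2·0.22 = 2 − 0.44 = 1.56.
With uncorrelated errors the cross-covariances are all true-score covariance, so they carry over unchanged; only the diagonal terms shrink to ρᵢσᵢ².
True-score variance = [0.82 + 0.89] − 0.44 = 1.71 − 0.44 = 1.27.
Reliability = 1.27 / 1.56 = 0.814.

0.814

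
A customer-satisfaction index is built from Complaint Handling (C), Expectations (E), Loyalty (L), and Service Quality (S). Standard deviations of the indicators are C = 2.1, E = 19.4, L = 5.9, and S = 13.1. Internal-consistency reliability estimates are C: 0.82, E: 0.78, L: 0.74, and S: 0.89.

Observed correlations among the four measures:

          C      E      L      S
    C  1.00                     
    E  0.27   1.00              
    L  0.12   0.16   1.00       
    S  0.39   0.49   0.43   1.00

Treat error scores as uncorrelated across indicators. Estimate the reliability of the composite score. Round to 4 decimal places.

0.8869

Var(C+E+L+S) = 2.1² + 19.4² + 5.9² + 13.1² + 2·[2.1·19.4·0.27 + 2.1·5.9·0.12 + 2.1·13.1·0.39 + 19.4·5.9·0.16 + 19.4·13.1·0.49 + 5.9·13.1·0.43] = 587.19 + 398.585 = 985.775.
Because errors are independent across components, Cov(Tᵢ,Tⱼ) = Cov(Xᵢ,Xⱼ); the off-diagonal part of the true-score variance is the same as above.
True-score variance = [2.1²·0.82 + 19.4²·0.78 + 5.9²·0.74 + 13.1²·0.89] + 398.585 = 475.669 + 398.585 = 874.254.
Reliability = 874.254 / 985.775 = 0.8869.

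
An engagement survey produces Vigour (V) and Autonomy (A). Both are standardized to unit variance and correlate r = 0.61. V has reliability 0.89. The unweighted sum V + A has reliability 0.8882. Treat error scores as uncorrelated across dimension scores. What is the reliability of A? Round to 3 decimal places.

0.750

Var(V+A) = 2 + 2·0.61 = 3.220.
True-score variance = ρ_V + ρ_A + 2·0.61, so 0.8882 = (0.89 + ρ_A + 1.22) / 3.220.
ρ_A = 0.8882·3.220 − 0.89 − 1.22 = 0.750.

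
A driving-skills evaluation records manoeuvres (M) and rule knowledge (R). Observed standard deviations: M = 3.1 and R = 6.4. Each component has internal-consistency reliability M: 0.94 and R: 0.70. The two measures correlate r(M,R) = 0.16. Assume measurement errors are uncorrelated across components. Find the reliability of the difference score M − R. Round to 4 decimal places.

0.7091

Var(M−R) = 3.1² + 6.4² − 2·3.1·6.4·0.16 = 50.57 − 6.3488 = 44.2212.
Because errors are independent across components, Cov(Tᵢ,Tⱼ) = Cov(Xᵢ,Xⱼ); the off-diagonal part of the true-score variance is the same as above.
True-score variance = [3.1²·0.94 + 6.4²·0.70] − 6.3488 = 37.7054 − 6.3488 = 31.3566.
Reliability = 31.3566 / 44.2212 = 0.7091.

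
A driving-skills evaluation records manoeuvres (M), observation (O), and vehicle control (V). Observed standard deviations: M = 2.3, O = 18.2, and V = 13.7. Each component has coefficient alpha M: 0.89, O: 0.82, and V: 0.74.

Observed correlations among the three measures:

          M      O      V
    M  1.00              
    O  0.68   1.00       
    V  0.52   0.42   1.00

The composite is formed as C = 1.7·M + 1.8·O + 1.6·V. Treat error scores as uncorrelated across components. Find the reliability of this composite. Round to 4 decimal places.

Var(C) = 1.7²·2.3² + 1.8²·18.2² + 1.6²·13.7² + 2·[3.06·2.3·18.2·0.68 + 2.72·2.3·13.7·0.52 + 2.88·18.2·13.7·0.42] = 1568.99 + 866.543 = 2435.54.
Under uncorrelated errors the observed covariances equal the true-score covariances, so only the own-variance terms attenuate.
True-score variance = [1.7²·2.3²·0.89 + 1.8²·18.2²·0.82 + 1.6²·13.7²·0.74] + 866.543 = 1249.2 + 866.543 = 2115.75.
Reliability = 2115.75 / 2435.54 = 0.8687.

0.8687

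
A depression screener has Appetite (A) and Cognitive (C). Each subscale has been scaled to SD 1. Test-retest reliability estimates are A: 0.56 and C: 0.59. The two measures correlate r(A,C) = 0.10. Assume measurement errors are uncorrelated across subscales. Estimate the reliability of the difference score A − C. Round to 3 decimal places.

Var(A−C) = 1 + 1 − 2·0.10 = 2 − 0.2 = 1.8.
Because errors are independent across components, Cov(Tᵢ,Tⱼ) = Cov(Xᵢ,Xⱼ); the off-diagonal part of the true-score variance is the same as above.
True-score variance = [0.56 + 0.59] − 0.2 = 1.15 − 0.2 = 0.95.
Reliability = 0.95 / 1.8 = 0.528.

0.528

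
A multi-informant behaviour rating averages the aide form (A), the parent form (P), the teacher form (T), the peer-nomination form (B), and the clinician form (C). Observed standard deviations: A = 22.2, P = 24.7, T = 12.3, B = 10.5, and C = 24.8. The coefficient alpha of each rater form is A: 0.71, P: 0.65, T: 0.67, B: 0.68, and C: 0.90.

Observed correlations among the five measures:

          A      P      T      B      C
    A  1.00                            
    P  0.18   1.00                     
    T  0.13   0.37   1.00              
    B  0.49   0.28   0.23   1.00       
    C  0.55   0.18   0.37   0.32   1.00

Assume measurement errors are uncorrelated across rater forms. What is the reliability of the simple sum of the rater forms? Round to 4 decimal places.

Var(A+P+T+B+C) = 22.2² + 24.7² + 12.3² + 10.5² + 24.8² + 2·[22.2·24.7·0.18 + 22.2·12.3·0.13 + 22.2·10.5·0.49 + 22.2·24.8·0.55 + 24.7·12.3·0.37 + 24.7·10.5·0.28 + 24.7·24.8·0.18 + 12.3·10.5·0.23 + 12.3·24.8·0.37 + 10.5·24.8·0.32] = 1979.51 + 2144.82 = 4124.33.
With uncorrelated errors the cross-covariances are all true-score covariance, so they carry over unchanged; only the diagonal terms shrink to ρᵢσᵢ².
True-score variance = [22.2²·0.71 + 24.7²·0.65 + 12.3²·0.67 + 10.5²·0.68 + 24.8²·0.90] + 2144.82 = 1476.35 + 2144.82 = 3621.17.
Reliability = 3621.17 / 4124.33 = 0.8780.

0.8780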